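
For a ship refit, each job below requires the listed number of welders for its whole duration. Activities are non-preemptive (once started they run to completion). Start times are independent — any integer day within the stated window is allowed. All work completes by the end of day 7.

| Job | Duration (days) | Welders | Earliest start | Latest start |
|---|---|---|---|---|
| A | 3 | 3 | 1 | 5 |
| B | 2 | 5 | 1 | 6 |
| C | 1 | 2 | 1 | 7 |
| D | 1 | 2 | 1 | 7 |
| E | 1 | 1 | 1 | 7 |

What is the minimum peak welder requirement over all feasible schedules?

Early-start (A@1, B@1, C@1, D@1, E@1) gives peak 13: d1:13  d2:8  d3:3  d4:0  d5:0  d6:0  d7:0.
Shift B→4, D→2, E→3.
Schedule A@1, B@4, C@1, D@2, E@3: d1:5  d2:5  d3:4  d4:5  d5:5  d6:0  d7:0 — peak 5.

5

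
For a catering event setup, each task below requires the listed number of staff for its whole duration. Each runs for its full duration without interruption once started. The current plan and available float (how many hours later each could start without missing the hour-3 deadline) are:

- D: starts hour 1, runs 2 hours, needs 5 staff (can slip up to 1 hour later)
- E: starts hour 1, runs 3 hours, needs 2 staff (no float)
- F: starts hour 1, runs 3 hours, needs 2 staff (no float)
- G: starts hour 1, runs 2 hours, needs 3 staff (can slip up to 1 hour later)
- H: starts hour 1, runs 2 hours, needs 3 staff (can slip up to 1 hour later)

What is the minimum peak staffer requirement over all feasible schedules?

Schedule D@1, E@1, F@1, G@1, H@1: h1:15  h2:15  h3:4 — peak 15.
No arrangement of the 8 feasible schedules does better.

15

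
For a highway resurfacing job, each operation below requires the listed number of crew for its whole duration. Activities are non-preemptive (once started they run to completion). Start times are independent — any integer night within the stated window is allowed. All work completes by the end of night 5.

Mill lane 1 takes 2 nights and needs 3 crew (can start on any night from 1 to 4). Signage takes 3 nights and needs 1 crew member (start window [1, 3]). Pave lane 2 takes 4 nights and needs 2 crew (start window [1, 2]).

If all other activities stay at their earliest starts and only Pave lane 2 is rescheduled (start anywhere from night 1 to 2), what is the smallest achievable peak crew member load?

Pave lane 2@1: n1:6  n2:6  n3:3  n4:2  n5:0 → peak 6
Pave lane 2@2: n1:4  n2:6  n3:3  n4:2  n5:2 → peak 6
Best is Pave lane 2@1, peak 6.

6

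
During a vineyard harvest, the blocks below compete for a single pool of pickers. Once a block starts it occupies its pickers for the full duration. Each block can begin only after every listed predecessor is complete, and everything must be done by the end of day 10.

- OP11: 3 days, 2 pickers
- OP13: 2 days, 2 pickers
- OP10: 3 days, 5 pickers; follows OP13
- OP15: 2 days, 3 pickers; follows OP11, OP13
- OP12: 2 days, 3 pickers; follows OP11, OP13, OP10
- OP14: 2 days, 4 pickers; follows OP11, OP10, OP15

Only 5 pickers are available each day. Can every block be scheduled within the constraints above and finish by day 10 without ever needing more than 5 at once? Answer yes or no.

no

The minimum achievable peak is 6; 5 < 6, so no feasible schedule stays within the cap.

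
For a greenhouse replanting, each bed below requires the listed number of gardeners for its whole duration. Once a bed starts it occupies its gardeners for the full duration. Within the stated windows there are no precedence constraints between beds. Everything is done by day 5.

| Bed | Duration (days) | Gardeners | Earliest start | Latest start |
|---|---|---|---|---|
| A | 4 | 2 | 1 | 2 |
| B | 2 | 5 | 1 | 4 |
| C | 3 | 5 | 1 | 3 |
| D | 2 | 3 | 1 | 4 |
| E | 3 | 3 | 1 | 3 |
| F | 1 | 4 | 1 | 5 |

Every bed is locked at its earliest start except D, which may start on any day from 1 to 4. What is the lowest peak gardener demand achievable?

19

D@1: d1:22  d2:18  d3:10  d4:2  d5:0 → peak 22
D@2: d1:19  d2:18  d3:13  d4:2  d5:0 → peak 19
D@3: d1:19  d2:15  d3:13  d4:5  d5:0 → peak 19
D@4: d1:19  d2:15  d3:10  d4:5  d5:3 → peak 19
Best is D@2, peak 19.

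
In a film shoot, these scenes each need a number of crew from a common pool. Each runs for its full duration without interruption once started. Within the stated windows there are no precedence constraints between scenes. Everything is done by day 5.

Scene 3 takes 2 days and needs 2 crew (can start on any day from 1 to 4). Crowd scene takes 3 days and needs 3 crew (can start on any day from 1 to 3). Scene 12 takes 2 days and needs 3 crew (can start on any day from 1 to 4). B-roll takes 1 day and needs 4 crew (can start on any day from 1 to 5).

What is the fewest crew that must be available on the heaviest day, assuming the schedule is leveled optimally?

Early-start (Scene 3@1, Crowd scene@1, Scene 12@1, B-roll@1) gives peak 12: d1:12  d2:8  d3:3  d4:0  d5:0.
Shift Scene 12→3, B-roll→5.
Schedule Scene 3@1, Crowd scene@1, Scene 12@3, B-roll@5: d1:5  d2:5  d3:6  d4:3  d5:4 — peak 6.

6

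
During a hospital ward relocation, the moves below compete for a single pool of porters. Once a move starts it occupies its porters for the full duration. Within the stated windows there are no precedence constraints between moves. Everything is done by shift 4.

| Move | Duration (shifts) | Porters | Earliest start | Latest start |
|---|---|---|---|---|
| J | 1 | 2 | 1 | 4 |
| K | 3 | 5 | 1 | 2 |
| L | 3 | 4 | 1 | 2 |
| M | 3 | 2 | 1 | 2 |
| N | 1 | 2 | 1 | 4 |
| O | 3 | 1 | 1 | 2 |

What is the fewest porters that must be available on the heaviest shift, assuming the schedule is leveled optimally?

12

Early-start (J@1, K@1, L@1, M@1, N@1, O@1) gives peak 16: s1:16  s2:12  s3:12  s4:0.
Shift M→2, N→4.
Schedule J@1, K@1, L@1, M@2, N@4, O@1: s1:12  s2:12  s3:12  s4:4 — peak 12.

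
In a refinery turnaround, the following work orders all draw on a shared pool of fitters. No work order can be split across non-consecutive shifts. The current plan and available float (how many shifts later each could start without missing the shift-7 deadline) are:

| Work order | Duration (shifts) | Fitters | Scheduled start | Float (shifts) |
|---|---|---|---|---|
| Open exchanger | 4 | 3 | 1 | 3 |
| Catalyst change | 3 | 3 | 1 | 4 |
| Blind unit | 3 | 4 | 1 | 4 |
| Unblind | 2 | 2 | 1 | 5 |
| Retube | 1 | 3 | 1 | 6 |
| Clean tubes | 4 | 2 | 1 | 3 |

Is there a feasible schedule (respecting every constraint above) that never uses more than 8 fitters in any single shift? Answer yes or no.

Schedule Open exchanger@1, Catalyst change@1, Blind unit@5, Unblind@1, Retube@4, Clean tubes@3: s1:8  s2:8  s3:8  s4:8  s5:6  s6:6  s7:4 — peak 8 ≤ 8.

yes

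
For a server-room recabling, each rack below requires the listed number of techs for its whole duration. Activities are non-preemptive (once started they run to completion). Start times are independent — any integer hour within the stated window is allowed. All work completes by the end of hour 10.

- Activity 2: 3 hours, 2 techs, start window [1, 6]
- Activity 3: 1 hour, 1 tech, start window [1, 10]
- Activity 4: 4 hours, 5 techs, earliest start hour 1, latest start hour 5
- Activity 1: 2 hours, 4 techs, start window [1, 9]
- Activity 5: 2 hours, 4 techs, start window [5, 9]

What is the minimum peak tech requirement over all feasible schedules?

Early-start (Activity 2@1, Activity 3@1, Activity 4@1, Activity 1@1, Activity 5@5) gives peak 12: h1:12  h2:11  h3:7  h4:5  h5:4  h6:4  h7:0  h8:0  h9:0  h10:0.
Shift Activity 4→4, Activity 1→2, Activity 5→8.
Schedule Activity 2@1, Activity 3@1, Activity 4@4, Activity 1@2, Activity 5@8: h1:3  h2:6  h3:6  h4:5  h5:5  h6:5  h7:5  h8:4  h9:4  h10:0 — peak 6.

6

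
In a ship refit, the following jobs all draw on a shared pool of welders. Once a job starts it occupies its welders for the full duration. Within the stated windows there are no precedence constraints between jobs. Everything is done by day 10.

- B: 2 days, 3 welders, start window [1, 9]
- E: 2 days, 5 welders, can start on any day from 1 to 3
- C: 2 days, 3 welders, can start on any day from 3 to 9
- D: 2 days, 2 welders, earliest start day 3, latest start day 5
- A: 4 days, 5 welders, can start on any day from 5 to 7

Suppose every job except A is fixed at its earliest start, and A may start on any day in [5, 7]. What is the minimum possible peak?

8

A@5: d1:8  d2:8  d3:5  d4:5  d5:5  d6:5  d7:5  d8:5  d9:0  d10:0 → peak 8
A@6: d1:8  d2:8  d3:5  d4:5  d5:0  d6:5  d7:5  d8:5  d9:5  d10:0 → peak 8
A@7: d1:8  d2:8  d3:5  d4:5  d5:0  d6:0  d7:5  d8:5  d9:5  d10:5 → peak 8
Best is A@5, peak 8.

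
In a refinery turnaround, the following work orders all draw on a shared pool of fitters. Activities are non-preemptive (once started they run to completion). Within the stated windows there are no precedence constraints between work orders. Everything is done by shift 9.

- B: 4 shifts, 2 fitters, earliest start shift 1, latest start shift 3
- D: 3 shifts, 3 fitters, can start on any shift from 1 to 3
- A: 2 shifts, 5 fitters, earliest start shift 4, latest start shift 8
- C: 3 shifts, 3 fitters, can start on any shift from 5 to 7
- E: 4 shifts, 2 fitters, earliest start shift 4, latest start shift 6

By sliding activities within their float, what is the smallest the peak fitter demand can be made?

5

Early-start (B@1, D@1, A@4, C@5, E@4) gives peak 10: s1:5  s2:5  s3:5  s4:9  s5:10  s6:5  s7:5  s8:0  s9:0.
Shift A→8.
Schedule B@1, D@1, A@8, C@5, E@4: s1:5  s2:5  s3:5  s4:4  s5:5  s6:5  s7:5  s8:5  s9:5 — peak 5.
Total fitter-shifts = 44 over 9 shifts ⇒ peak ≥ ⌈44/9⌉ = 5, so 5 is optimal.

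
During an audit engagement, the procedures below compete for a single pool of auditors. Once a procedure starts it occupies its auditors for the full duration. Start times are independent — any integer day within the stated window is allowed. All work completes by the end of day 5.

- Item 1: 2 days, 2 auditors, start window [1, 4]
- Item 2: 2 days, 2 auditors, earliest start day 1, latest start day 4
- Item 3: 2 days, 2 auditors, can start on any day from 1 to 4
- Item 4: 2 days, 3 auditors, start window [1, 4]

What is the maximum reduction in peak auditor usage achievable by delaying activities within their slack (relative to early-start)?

4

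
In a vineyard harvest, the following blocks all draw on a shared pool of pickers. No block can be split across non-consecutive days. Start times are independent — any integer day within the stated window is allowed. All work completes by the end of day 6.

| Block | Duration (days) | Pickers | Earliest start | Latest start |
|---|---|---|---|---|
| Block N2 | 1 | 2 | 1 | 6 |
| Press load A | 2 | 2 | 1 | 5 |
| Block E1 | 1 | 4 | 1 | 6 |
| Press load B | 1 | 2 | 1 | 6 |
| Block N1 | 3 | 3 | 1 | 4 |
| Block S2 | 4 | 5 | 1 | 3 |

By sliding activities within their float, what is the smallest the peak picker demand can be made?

8

Early-start (Block N2@1, Press load A@1, Block E1@1, Press load B@1, Block N1@1, Block S2@1) gives peak 18: d1:18  d2:10  d3:8  d4:5  d5:0  d6:0.
Shift Press load B→2, Block N1→2, Block S2→3.
Schedule Block N2@1, Press load A@1, Block E1@1, Press load B@2, Block N1@2, Block S2@3: d1:8  d2:7  d3:8  d4:8  d5:5  d6:5 — peak 8.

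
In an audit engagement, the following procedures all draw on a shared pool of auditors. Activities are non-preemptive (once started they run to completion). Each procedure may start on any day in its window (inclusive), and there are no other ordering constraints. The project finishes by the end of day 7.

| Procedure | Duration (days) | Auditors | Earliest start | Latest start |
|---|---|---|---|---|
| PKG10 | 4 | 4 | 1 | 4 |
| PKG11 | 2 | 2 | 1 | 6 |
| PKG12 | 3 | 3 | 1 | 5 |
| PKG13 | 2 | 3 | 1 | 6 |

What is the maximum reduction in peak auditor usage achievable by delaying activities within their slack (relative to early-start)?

Early-start peak: d1:12  d2:12  d3:7  d4:4  d5:0  d6:0  d7:0 ⇒ 12.
Leveled (PKG10@1, PKG11@1, PKG12@5, PKG13@5): d1:6  d2:6  d3:4  d4:4  d5:6  d6:6  d7:3 ⇒ 6.
Reduction 12 − 6 = 6.

6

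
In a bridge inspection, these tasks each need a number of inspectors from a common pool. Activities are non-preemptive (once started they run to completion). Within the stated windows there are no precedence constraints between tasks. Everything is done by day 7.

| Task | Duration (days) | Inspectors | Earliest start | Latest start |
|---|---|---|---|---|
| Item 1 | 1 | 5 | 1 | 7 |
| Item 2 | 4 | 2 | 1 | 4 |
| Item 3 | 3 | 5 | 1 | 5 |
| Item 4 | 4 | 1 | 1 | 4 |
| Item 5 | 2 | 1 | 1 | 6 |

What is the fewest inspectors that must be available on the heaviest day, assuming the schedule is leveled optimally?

7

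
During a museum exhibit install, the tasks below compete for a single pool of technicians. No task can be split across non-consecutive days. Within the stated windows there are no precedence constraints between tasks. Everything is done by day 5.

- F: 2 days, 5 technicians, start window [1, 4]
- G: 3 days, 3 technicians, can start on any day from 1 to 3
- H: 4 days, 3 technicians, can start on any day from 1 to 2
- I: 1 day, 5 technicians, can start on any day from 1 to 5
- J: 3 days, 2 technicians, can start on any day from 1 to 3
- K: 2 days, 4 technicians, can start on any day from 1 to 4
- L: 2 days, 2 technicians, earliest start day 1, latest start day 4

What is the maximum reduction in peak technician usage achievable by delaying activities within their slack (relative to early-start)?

Early-start peak: d1:24  d2:19  d3:8  d4:3  d5:0 ⇒ 24.
Leveled (F@1, G@1, H@1, I@5, J@3, K@4, L@3): d1:11  d2:11  d3:10  d4:11  d5:11 ⇒ 11.
Reduction 24 − 11 = 13.

13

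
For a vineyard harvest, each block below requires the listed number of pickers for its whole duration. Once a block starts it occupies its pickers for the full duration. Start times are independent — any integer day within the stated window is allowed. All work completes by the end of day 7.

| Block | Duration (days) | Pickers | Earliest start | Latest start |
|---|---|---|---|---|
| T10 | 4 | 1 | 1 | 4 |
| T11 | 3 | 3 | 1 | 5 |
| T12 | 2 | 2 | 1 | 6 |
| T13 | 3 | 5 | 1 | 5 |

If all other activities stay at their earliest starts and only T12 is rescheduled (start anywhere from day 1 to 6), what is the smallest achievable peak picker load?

9

T12@1: d1:11  d2:11  d3:9  d4:1  d5:0  d6:0  d7:0 → peak 11
T12@2: d1:9  d2:11  d3:11  d4:1  d5:0  d6:0  d7:0 → peak 11
T12@3: d1:9  d2:9  d3:11  d4:3  d5:0  d6:0  d7:0 → peak 11
T12@4: d1:9  d2:9  d3:9  d4:3  d5:2  d6:0  d7:0 → peak 9
T12@5: d1:9  d2:9  d3:9  d4:1  d5:2  d6:2  d7:0 → peak 9
T12@6: d1:9  d2:9  d3:9  d4:1  d5:0  d6:2  d7:2 → peak 9
Best is T12@4, peak 9.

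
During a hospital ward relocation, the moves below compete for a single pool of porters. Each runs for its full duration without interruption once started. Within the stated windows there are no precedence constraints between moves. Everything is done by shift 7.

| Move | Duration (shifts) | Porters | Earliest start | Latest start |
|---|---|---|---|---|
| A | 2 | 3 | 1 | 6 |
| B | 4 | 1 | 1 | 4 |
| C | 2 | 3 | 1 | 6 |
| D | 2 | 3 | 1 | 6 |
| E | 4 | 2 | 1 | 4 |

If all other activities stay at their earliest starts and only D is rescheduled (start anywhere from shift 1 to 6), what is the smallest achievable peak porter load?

9

D@1: s1:12  s2:12  s3:3  s4:3  s5:0  s6:0  s7:0 → peak 12
D@2: s1:9  s2:12  s3:6  s4:3  s5:0  s6:0  s7:0 → peak 12
D@3: s1:9  s2:9  s3:6  s4:6  s5:0  s6:0  s7:0 → peak 9
D@4: s1:9  s2:9  s3:3  s4:6  s5:3  s6:0  s7:0 → peak 9
D@5: s1:9  s2:9  s3:3  s4:3  s5:3  s6:3  s7:0 → peak 9
D@6: s1:9  s2:9  s3:3  s4:3  s5:0  s6:3  s7:3 → peak 9
Best is D@3, peak 9.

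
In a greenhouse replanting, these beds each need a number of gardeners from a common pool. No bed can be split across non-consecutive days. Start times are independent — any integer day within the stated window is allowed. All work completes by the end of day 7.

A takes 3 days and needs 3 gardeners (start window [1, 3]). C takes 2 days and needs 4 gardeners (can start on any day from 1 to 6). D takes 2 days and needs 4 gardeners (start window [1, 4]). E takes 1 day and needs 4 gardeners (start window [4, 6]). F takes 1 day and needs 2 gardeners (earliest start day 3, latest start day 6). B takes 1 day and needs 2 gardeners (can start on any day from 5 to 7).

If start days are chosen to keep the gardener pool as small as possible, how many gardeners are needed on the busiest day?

7

Early-start (A@1, C@1, D@1, E@4, F@3, B@5) gives peak 11: d1:11  d2:11  d3:5  d4:4  d5:2  d6:0  d7:0.
Shift D→3, E→5, F→4.
Schedule A@1, C@1, D@3, E@5, F@4, B@5: d1:7  d2:7  d3:7  d4:6  d5:6  d6:0  d7:0 — peak 7.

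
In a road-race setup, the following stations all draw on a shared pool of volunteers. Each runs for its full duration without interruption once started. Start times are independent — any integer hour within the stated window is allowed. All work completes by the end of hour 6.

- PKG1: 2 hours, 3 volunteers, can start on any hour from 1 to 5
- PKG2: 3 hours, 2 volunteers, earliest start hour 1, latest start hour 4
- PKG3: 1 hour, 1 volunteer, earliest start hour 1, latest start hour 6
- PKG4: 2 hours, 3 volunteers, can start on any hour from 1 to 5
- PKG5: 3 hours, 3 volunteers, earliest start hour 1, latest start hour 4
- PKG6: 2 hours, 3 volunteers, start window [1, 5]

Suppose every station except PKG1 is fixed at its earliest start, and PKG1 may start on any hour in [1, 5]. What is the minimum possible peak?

12

PKG1@1: h1:15  h2:14  h3:5  h4:0  h5:0  h6:0 → peak 15
PKG1@2: h1:12  h2:14  h3:8  h4:0  h5:0  h6:0 → peak 14
PKG1@3: h1:12  h2:11  h3:8  h4:3  h5:0  h6:0 → peak 12
PKG1@4: h1:12  h2:11  h3:5  h4:3  h5:3  h6:0 → peak 12
PKG1@5: h1:12  h2:11  h3:5  h4:0  h5:3  h6:3 → peak 12
Best is PKG1@3, peak 12.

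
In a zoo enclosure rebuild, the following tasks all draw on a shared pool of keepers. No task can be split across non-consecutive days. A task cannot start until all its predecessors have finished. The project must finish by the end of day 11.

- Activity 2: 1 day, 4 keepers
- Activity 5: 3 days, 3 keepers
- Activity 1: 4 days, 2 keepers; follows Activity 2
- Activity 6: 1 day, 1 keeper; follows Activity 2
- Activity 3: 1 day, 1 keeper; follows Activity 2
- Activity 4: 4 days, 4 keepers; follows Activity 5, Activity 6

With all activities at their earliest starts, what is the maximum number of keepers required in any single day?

7

Early-start schedule: Activity 2@1, Activity 5@1, Activity 1@2, Activity 6@2, Activity 3@2, Activity 4@4.
Load per day: day 1: 7, day 2: 7, day 3: 5, day 4: 6, day 5: 6, day 6: 4, day 7: 4, day 8: 0, day 9: 0, day 10: 0, day 11: 0.
Peak is 7.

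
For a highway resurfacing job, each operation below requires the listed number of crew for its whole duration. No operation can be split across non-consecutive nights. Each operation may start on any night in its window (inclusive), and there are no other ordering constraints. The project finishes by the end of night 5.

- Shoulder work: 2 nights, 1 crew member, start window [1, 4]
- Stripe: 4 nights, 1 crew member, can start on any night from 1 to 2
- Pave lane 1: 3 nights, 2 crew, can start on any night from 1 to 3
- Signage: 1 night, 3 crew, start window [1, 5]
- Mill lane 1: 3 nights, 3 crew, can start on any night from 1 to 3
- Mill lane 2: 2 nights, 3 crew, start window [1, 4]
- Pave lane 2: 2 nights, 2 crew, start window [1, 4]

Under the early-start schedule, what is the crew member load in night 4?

1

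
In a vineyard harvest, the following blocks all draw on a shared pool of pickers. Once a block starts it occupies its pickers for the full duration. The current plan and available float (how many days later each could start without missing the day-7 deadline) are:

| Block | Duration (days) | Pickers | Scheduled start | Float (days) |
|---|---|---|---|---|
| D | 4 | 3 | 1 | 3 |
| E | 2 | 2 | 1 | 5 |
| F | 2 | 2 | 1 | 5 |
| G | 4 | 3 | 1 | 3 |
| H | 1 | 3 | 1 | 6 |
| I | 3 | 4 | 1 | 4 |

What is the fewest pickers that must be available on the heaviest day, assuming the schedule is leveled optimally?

7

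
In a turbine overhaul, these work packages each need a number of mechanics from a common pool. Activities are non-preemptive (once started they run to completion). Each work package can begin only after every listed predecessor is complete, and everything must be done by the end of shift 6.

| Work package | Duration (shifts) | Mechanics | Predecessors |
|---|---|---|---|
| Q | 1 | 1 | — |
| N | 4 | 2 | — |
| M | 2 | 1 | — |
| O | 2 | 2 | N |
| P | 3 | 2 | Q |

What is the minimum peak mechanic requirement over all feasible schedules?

Early-start (Q@1, N@1, M@1, O@5, P@2) gives peak 5: s1:4  s2:5  s3:4  s4:4  s5:2  s6:2.
Shift P→3.
Schedule Q@1, N@1, M@1, O@5, P@3: s1:4  s2:3  s3:4  s4:4  s5:4  s6:2 — peak 4.
Total mechanic-shifts = 21 over 6 shifts ⇒ peak ≥ ⌈21/6⌉ = 4, so 4 is optimal.

4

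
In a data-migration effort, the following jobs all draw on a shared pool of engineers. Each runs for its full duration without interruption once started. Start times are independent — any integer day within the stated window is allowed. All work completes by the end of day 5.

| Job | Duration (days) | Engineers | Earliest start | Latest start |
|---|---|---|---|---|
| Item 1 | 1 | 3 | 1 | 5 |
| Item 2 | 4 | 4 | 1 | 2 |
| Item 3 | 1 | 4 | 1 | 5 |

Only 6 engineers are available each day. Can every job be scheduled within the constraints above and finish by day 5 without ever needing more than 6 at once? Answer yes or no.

The minimum achievable peak is 7; 6 < 7, so no feasible schedule stays within the cap.

no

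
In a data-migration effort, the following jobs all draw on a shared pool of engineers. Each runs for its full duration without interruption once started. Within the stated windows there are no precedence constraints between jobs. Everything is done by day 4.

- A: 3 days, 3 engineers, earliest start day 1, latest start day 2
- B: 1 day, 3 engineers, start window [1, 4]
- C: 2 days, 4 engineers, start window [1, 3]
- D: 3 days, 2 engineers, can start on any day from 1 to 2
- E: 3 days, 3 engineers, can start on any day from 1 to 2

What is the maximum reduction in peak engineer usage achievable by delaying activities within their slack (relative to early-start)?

3

Early-start peak: d1:15  d2:12  d3:8  d4:0 ⇒ 15.
Leveled (A@1, B@1, C@1, D@1, E@2): d1:12  d2:12  d3:8  d4:3 ⇒ 12.
Reduction 15 − 12 = 3.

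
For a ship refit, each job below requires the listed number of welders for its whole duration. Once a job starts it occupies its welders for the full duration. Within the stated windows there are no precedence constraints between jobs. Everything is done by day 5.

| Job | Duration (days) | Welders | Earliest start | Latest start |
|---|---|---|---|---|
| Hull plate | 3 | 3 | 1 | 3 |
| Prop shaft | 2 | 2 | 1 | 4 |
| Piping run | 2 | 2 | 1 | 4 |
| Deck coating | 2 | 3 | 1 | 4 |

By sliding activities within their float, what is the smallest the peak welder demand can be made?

5

Early-start (Hull plate@1, Prop shaft@1, Piping run@1, Deck coating@1) gives peak 10: d1:10  d2:10  d3:3  d4:0  d5:0.
Shift Piping run→3, Deck coating→4.
Schedule Hull plate@1, Prop shaft@1, Piping run@3, Deck coating@4: d1:5  d2:5  d3:5  d4:5  d5:3 — peak 5.
Total welder-days = 23 over 5 days ⇒ peak ≥ ⌈23/5⌉ = 5, so 5 is optimal.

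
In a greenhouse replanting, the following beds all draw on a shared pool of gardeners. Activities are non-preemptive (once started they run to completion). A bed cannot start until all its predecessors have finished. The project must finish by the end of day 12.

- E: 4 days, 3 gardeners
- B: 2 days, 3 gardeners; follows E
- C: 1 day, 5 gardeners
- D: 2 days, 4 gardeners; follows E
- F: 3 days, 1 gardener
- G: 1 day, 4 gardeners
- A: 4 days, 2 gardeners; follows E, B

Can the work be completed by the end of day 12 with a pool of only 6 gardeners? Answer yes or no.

yes

Schedule E@1, B@5, C@7, D@8, F@1, G@10, A@8: d1:4  d2:4  d3:4  d4:3  d5:3  d6:3  d7:5  d8:6  d9:6  d10:6  d11:2  d12:0 — peak 6 ≤ 6.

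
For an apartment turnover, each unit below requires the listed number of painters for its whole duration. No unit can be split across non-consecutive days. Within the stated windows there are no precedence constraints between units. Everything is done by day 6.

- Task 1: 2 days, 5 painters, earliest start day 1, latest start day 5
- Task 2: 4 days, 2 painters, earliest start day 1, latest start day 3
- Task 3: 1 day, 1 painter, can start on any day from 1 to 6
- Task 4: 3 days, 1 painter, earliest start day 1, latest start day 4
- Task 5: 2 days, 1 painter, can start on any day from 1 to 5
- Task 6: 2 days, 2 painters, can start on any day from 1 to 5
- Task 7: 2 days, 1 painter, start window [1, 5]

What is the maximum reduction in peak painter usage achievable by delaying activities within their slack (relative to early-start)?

8

Early-start peak: d1:13  d2:12  d3:3  d4:2  d5:0  d6:0 ⇒ 13.
Leveled (Task 1@1, Task 2@3, Task 3@3, Task 4@4, Task 5@3, Task 6@5, Task 7@3): d1:5  d2:5  d3:5  d4:5  d5:5  d6:5 ⇒ 5.
Reduction 13 − 5 = 8.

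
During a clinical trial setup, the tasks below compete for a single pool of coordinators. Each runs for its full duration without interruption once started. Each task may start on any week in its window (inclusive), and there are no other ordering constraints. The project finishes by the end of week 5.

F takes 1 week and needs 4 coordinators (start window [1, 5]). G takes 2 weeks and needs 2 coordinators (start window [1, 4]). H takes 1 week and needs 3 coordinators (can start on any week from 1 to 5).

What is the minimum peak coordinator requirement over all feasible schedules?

Early-start (F@1, G@1, H@1) gives peak 9: w1:9  w2:2  w3:0  w4:0  w5:0.
Shift G→2, H→4.
Schedule F@1, G@2, H@4: w1:4  w2:2  w3:2  w4:3  w5:0 — peak 4.

4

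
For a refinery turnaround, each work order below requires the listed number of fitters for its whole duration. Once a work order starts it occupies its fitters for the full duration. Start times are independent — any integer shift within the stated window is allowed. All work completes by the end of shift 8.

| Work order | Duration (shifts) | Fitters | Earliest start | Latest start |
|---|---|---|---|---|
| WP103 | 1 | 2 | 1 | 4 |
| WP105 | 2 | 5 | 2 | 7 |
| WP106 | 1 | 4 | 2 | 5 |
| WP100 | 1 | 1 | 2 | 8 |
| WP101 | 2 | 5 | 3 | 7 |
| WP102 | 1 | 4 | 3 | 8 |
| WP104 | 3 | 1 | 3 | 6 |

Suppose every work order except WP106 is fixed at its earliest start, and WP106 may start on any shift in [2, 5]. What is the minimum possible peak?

WP106@2: s1:2  s2:10  s3:15  s4:6  s5:1  s6:0  s7:0  s8:0 → peak 15
WP106@3: s1:2  s2:6  s3:19  s4:6  s5:1  s6:0  s7:0  s8:0 → peak 19
WP106@4: s1:2  s2:6  s3:15  s4:10  s5:1  s6:0  s7:0  s8:0 → peak 15
WP106@5: s1:2  s2:6  s3:15  s4:6  s5:5  s6:0  s7:0  s8:0 → peak 15
Best is WP106@2, peak 15.

15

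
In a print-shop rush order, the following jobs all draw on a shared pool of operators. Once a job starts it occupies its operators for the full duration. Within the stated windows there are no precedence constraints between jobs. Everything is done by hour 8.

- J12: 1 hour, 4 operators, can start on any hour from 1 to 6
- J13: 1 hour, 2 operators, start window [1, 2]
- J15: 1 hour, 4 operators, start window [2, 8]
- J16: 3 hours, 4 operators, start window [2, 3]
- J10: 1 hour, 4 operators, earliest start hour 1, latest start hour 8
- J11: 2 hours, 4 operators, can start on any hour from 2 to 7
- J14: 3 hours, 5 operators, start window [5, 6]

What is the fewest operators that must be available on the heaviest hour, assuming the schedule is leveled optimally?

Early-start (J12@1, J13@1, J15@2, J16@2, J10@1, J11@2, J14@5) gives peak 12: h1:10  h2:12  h3:8  h4:4  h5:5  h6:5  h7:5  h8:0.
Shift J10→3, J11→4, J14→6.
Schedule J12@1, J13@1, J15@2, J16@2, J10@3, J11@4, J14@6: h1:6  h2:8  h3:8  h4:8  h5:4  h6:5  h7:5  h8:5 — peak 8.

8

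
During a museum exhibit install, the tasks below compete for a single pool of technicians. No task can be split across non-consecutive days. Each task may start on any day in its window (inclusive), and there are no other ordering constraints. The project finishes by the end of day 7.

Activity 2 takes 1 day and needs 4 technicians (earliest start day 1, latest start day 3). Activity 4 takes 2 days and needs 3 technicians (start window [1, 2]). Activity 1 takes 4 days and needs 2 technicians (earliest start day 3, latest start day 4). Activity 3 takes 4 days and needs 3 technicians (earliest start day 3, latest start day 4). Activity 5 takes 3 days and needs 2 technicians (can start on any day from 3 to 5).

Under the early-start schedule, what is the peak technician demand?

Early-start schedule: Activity 2@1, Activity 4@1, Activity 1@3, Activity 3@3, Activity 5@3.
Load per day: day 1: 7, day 2: 3, day 3: 7, day 4: 7, day 5: 7, day 6: 5, day 7: 0.
Peak is 7.

7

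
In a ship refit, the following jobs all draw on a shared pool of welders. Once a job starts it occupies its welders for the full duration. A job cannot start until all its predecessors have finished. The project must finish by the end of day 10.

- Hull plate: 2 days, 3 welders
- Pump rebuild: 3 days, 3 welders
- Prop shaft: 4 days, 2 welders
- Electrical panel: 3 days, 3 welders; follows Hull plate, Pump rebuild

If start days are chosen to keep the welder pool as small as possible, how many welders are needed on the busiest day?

Early-start (Hull plate@1, Pump rebuild@1, Prop shaft@1, Electrical panel@4) gives peak 8: d1:8  d2:8  d3:5  d4:5  d5:3  d6:3  d7:0  d8:0  d9:0  d10:0.
Shift Pump rebuild→3, Electrical panel→6.
Schedule Hull plate@1, Pump rebuild@3, Prop shaft@1, Electrical panel@6: d1:5  d2:5  d3:5  d4:5  d5:3  d6:3  d7:3  d8:3  d9:0  d10:0 — peak 5.

5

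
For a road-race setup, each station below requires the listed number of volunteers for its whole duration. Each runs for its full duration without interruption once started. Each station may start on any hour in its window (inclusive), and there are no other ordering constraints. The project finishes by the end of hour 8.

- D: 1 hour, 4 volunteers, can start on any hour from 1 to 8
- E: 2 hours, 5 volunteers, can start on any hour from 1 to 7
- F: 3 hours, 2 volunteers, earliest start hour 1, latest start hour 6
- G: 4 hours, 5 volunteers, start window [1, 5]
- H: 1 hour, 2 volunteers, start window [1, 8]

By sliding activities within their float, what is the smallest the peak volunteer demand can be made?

7

Early-start (D@1, E@1, F@1, G@1, H@1) gives peak 18: h1:18  h2:12  h3:7  h4:5  h5:0  h6:0  h7:0  h8:0.
Shift E→2, G→4, H→4.
Schedule D@1, E@2, F@1, G@4, H@4: h1:6  h2:7  h3:7  h4:7  h5:5  h6:5  h7:5  h8:0 — peak 7.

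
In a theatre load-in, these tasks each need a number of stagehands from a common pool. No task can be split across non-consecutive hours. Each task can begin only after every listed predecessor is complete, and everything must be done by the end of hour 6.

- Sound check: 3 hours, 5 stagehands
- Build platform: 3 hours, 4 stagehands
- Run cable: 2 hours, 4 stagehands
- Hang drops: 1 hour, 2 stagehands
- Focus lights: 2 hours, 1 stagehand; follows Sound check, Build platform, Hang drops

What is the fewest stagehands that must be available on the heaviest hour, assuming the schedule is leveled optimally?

Early-start (Sound check@1, Build platform@1, Run cable@1, Hang drops@1, Focus lights@4) gives peak 15: h1:15  h2:13  h3:9  h4:1  h5:1  h6:0.
Shift Run cable→4, Hang drops→4, Focus lights→5.
Schedule Sound check@1, Build platform@1, Run cable@4, Hang drops@4, Focus lights@5: h1:9  h2:9  h3:9  h4:6  h5:5  h6:1 — peak 9.

9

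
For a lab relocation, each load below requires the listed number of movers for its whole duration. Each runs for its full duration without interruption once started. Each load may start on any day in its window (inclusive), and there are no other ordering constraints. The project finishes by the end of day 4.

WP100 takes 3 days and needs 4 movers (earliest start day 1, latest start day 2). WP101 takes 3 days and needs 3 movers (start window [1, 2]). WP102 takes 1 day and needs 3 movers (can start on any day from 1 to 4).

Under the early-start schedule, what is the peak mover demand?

Early-start schedule: WP100@1, WP101@1, WP102@1.
Load per day: day 1: 10, day 2: 7, day 3: 7, day 4: 0.
Peak is 10.

10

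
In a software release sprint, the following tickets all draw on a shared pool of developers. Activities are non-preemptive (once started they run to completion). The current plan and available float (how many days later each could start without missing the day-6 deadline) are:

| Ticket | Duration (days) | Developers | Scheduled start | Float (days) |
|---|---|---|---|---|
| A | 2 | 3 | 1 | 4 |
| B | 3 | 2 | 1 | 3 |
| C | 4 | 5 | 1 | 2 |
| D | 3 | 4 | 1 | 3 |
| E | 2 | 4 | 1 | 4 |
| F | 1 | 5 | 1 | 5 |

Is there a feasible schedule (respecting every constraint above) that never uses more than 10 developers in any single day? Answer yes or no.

The minimum achievable peak is 11; 10 < 11, so no feasible schedule stays within the cap.

no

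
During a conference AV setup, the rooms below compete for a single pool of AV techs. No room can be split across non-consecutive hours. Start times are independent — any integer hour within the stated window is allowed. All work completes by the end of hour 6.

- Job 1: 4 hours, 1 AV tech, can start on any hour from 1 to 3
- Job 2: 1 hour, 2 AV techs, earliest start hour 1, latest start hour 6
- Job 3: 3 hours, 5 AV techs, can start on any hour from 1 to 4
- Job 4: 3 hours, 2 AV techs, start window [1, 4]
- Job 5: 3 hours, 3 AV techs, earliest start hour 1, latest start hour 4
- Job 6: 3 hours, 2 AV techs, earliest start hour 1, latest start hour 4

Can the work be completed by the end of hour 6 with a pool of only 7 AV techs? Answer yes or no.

no

The minimum achievable peak is 8; 7 < 8, so no feasible schedule stays within the cap.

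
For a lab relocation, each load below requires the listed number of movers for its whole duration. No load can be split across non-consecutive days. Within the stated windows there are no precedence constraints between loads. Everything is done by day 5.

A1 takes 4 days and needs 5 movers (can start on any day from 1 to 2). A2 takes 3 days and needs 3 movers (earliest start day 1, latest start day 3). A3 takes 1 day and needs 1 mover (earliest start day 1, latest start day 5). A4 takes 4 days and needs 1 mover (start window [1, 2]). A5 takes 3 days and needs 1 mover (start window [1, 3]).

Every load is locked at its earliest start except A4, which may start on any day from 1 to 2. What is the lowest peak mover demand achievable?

10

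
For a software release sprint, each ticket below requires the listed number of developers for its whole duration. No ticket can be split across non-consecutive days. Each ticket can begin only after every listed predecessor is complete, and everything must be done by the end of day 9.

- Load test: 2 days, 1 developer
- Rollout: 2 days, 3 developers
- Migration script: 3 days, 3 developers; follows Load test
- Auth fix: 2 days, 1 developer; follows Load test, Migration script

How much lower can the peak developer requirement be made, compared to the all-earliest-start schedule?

Early-start peak: d1:4  d2:4  d3:3  d4:3  d5:3  d6:1  d7:1  d8:0  d9:0 ⇒ 4.
Leveled (Load test@1, Rollout@3, Migration script@5, Auth fix@8): d1:1  d2:1  d3:3  d4:3  d5:3  d6:3  d7:3  d8:1  d9:1 ⇒ 3.
Reduction 4 − 3 = 1.

1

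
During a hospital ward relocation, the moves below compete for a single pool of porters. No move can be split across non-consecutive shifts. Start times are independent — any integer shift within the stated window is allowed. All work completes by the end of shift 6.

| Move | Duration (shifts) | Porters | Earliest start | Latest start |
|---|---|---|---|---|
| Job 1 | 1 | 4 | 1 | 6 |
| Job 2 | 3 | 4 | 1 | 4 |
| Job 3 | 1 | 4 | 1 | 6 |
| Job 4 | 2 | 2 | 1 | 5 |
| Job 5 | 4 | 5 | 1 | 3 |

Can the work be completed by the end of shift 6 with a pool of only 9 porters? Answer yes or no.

yes

Schedule Job 1@1, Job 2@1, Job 3@2, Job 4@4, Job 5@3: s1:8  s2:8  s3:9  s4:7  s5:7  s6:5 — peak 9 ≤ 9.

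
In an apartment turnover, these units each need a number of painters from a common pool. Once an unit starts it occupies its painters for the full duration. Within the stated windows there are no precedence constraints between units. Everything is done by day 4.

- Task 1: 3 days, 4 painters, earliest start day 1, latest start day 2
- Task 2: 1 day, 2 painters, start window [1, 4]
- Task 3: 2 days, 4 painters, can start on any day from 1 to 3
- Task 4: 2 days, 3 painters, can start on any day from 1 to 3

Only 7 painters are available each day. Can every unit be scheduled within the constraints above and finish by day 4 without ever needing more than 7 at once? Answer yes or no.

no

The minimum achievable peak is 8; 7 < 8, so no feasible schedule stays within the cap.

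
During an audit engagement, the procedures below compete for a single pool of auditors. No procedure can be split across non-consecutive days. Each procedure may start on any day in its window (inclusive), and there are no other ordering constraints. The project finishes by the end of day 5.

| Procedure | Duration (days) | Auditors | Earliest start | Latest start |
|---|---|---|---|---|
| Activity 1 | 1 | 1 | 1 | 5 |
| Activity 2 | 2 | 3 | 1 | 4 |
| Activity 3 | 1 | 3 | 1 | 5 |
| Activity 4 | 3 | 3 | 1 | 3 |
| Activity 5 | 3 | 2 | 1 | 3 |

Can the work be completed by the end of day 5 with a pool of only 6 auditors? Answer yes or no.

yes

Schedule Activity 1@1, Activity 2@1, Activity 3@2, Activity 4@3, Activity 5@3: d1:4  d2:6  d3:5  d4:5  d5:5 — peak 6 ≤ 6.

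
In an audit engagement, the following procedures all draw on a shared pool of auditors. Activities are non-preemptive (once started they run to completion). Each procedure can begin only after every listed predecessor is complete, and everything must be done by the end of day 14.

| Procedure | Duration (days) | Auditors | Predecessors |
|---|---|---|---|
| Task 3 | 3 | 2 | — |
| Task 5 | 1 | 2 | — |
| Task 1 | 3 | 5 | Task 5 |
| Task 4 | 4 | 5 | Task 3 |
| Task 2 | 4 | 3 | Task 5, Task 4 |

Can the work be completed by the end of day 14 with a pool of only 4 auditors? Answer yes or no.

The minimum achievable peak is 5; 4 < 5, so no feasible schedule stays within the cap.

no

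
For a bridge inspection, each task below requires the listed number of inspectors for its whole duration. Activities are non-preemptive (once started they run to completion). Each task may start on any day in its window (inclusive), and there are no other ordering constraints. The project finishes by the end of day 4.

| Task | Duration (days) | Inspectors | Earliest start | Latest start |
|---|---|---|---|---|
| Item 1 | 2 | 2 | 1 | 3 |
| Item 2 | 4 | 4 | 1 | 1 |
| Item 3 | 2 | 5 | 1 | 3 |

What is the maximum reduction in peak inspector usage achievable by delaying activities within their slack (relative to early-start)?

2

Early-start peak: d1:11  d2:11  d3:4  d4:4 ⇒ 11.
Leveled (Item 1@1, Item 2@1, Item 3@3): d1:6  d2:6  d3:9  d4:9 ⇒ 9.
Reduction 11 − 9 = 2.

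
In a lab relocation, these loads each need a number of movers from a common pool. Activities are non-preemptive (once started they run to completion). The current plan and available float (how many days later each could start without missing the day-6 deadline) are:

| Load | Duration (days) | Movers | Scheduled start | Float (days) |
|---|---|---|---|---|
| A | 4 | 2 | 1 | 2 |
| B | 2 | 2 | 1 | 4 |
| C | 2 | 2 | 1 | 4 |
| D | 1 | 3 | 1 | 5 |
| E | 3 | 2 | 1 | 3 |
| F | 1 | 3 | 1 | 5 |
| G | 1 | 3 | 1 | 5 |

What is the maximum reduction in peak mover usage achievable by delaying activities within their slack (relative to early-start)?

Early-start peak: d1:17  d2:8  d3:4  d4:2  d5:0  d6:0 ⇒ 17.
Leveled (A@1, B@1, C@1, D@3, E@4, F@5, G@6): d1:6  d2:6  d3:5  d4:4  d5:5  d6:5 ⇒ 6.
Reduction 17 − 6 = 11.

11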